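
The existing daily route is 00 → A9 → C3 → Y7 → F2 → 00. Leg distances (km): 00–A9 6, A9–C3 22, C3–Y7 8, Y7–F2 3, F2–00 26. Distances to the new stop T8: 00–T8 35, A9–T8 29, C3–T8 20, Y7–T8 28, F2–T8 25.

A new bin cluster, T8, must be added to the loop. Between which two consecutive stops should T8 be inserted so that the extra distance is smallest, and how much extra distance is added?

+27 km — insert T8 between A9 and C3.

Insertion cost between consecutive stops i–j is d(i,T8) + d(T8,j) − d(i,j):
  between 00 and A9: 35 + 29 − 6 = 58
  between A9 and C3: 29 + 20 − 22 = 27
  between C3 and Y7: 20 + 28 − 8 = 40
  between Y7 and F2: 28 + 25 − 3 = 50
  between F2 and 00: 25 + 35 − 26 = 34
Cheapest insertion is between A9 and C3, adding 27.
New total = 65 + 27 = 92.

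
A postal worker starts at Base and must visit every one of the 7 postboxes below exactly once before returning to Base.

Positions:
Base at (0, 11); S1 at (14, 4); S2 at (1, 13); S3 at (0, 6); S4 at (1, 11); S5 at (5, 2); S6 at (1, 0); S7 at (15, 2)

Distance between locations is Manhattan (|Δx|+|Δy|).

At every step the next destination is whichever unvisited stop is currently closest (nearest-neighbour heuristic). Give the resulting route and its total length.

At Base the remaining stops are S4 1, S2 3, S3 5, S6 12, S5 14, S1 21, S7 24; go to S4.
At S4 the remaining stops are S2 2, S3 6, S6 11, S5 13, S1 20, S7 23; go to S2.
At S2 the remaining stops are S3 8, S6 13, S5 15, S1 22, S7 25; go to S3.
At S3 the remaining stops are S6 7, S5 9, S1 16, S7 19; go to S6.
At S6 the remaining stops are S5 6, S7 16, S1 17; go to S5.
At S5 the remaining stops are S7 10, S1 11; go to S7.
At S7 the remaining stops are S1 3; go to S1.
Return S1→Base: 21.
Total = 1 + 2 + 8 + 7 + 6 + 10 + 3 + 21 = 58.

Nearest-neighbour total = 58; route Base → S4 → S2 → S3 → S6 → S5 → S7 → S1 → Base.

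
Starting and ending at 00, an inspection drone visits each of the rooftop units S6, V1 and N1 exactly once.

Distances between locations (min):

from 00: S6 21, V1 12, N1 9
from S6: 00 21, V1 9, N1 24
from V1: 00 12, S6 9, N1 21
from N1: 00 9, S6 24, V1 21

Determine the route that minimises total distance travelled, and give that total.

With 3 stops there are 3!/2 = 3 distinct round trips (a route and its reverse cost the same).
00-S6-V1-N1-00: 21+9+21+9 = 60
00-S6-N1-V1-00: 21+24+21+12 = 78
00-V1-S6-N1-00: 12+9+24+9 = 54
The minimum is 54.
One optimal route: 00 → V1 → S6 → N1 → 00 (or its reverse).

Shortest round trip = 54 min.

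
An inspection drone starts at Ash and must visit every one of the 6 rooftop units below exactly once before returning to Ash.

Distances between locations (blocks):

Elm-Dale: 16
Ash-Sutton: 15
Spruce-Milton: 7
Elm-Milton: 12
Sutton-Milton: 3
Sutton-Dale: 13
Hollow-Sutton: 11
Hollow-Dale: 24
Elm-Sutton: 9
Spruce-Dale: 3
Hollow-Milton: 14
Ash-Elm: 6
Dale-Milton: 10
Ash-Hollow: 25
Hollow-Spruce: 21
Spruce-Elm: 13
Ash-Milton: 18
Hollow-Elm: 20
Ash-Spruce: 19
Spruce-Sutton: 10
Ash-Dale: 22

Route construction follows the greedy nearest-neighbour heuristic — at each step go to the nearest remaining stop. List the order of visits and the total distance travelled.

77 blocks along Ash → Elm → Sutton → Milton → Spruce → Dale → Hollow → Ash.

At Ash the remaining stops are Elm 6, Sutton 15, Milton 18, Spruce 19, Dale 22, Hollow 25; go to Elm.
At Elm the remaining stops are Sutton 9, Milton 12, Spruce 13, Dale 16, Hollow 20; go to Sutton.
At Sutton the remaining stops are Milton 3, Spruce 10, Hollow 11, Dale 13; go to Milton.
At Milton the remaining stops are Spruce 7, Dale 10, Hollow 14; go to Spruce.
At Spruce the remaining stops are Dale 3, Hollow 21; go to Dale.
At Dale the remaining stops are Hollow 24; go to Hollow.
Return Hollow→Ash: 25.
Total = 6 + 9 + 3 + 7 + 3 + 24 + 25 = 77.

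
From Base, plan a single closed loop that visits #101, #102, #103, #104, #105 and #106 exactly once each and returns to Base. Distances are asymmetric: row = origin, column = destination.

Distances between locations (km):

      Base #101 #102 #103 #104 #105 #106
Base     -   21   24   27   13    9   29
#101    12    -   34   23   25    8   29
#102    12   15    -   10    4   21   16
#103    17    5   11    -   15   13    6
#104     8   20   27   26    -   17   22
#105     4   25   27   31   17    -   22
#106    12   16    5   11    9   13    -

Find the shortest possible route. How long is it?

Base→#101→#102→#103→#104→#105→#106→Base: 21+34+10+15+17+22+12 = 131
Base→#101→#102→#103→#104→#106→#105→Base: 21+34+10+15+22+13+4 = 119
Base→#101→#102→#103→#105→#104→#106→Base: 21+34+10+13+17+22+12 = 129
Base→#101→#102→#103→#105→#106→#104→Base: 21+34+10+13+22+9+8 = 117
Base→#101→#102→#103→#106→#104→#105→Base: 21+34+10+6+9+17+4 = 101
Base→#101→#102→#103→#106→#105→#104→Base: 21+34+10+6+13+17+8 = 109
Base→#101→#102→#104→#103→#105→#106→Base: 21+34+4+26+13+22+12 = 132
Base→#101→#102→#104→#103→#106→#105→Base: 21+34+4+26+6+13+4 = 108
… (712 more)
Base→#104→#106→#102→#103→#101→#105→Base: 13+22+5+10+5+8+4 = 67  ← best
The minimum is 67.
One optimal route: Base → #104 → #106 → #102 → #103 → #101 → #105 → Base.

67 km — the shortest possible round trip.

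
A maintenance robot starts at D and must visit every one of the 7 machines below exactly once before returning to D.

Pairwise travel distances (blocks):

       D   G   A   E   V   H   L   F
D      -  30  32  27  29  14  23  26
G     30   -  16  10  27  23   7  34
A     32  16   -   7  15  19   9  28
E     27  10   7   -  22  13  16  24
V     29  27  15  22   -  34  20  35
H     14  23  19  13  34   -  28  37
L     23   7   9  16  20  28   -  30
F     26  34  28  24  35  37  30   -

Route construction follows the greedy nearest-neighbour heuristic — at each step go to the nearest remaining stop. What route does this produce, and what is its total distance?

D → [H:14 / L:23 / F:26 / E:27 / V:29 / G:30 / A:32] → H (14)
H → [E:13 / A:19 / G:23 / L:28 / V:34 / F:37] → E (13)
E → [A:7 / G:10 / L:16 / V:22 / F:24] → A (7)
A → [L:9 / V:15 / G:16 / F:28] → L (9)
L → [G:7 / V:20 / F:30] → G (7)
G → [V:27 / F:34] → V (27)
V → [F:35] → F (35)
Return F→D: 26.
Total = 14 + 13 + 7 + 9 + 7 + 27 + 35 + 26 = 138.

Total distance 138 blocks via the nearest-neighbour route D → H → E → A → L → G → V → F → D.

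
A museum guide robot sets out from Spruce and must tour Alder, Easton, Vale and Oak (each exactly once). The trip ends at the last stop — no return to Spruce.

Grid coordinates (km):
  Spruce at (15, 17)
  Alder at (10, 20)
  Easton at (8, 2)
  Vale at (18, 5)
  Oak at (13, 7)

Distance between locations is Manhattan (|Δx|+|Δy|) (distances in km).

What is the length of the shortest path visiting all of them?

There are 4! = 24 possible orderings.
Spruce - Alder - Easton - Vale - Oak: 8+20+13+7 = 48
Spruce - Alder - Easton - Oak - Vale: 8+20+10+7 = 45
Spruce - Alder - Vale - Easton - Oak: 8+23+13+10 = 54
Spruce - Alder - Vale - Oak - Easton: 8+23+7+10 = 48
Spruce - Alder - Oak - Easton - Vale: 8+16+10+13 = 47
Spruce - Alder - Oak - Vale - Easton: 8+16+7+13 = 44
Spruce - Easton - Alder - Vale - Oak: 22+20+23+7 = 72
Spruce - Easton - Alder - Oak - Vale: 22+20+16+7 = 65
Spruce - Easton - Vale - Alder - Oak: 22+13+23+16 = 74
Spruce - Easton - Vale - Oak - Alder: 22+13+7+16 = 58
Spruce - Easton - Oak - Alder - Vale: 22+10+16+23 = 71
Spruce - Easton - Oak - Vale - Alder: 22+10+7+23 = 62
Spruce - Vale - Alder - Easton - Oak: 15+23+20+10 = 68
Spruce - Vale - Alder - Oak - Easton: 15+23+16+10 = 64
… (10 more)
The minimum is 44.
One shortest path: Spruce → Alder → Oak → Vale → Easton.

Shortest open route: 44 km.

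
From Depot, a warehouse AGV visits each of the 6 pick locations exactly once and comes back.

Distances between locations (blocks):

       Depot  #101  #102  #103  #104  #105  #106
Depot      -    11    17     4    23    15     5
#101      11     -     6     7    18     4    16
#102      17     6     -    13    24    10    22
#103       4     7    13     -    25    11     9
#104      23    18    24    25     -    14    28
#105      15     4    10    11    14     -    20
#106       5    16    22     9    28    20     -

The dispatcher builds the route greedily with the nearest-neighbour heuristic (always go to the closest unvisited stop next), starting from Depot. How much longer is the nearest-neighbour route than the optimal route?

Depot: #103=4, #106=5, #101=11, #105=15, #102=17, #104=23 ⇒ #103
#103: #101=7, #106=9, #105=11, #102=13, #104=25 ⇒ #101
#101: #105=4, #102=6, #106=16, #104=18 ⇒ #105
#105: #102=10, #104=14, #106=20 ⇒ #102
#102: #106=22, #104=24 ⇒ #106
#106: #104=28 ⇒ #104
NN route Depot → #103 → #101 → #105 → #102 → #106 → #104 → Depot costs 98.
Optimal: Depot → #103 → #101 → #102 → #105 → #104 → #106 → Depot costs 74 (by enumerating all 360 distinct tours).
Excess = 98 − 74 = 24.

24 blocks longer than the optimal tour.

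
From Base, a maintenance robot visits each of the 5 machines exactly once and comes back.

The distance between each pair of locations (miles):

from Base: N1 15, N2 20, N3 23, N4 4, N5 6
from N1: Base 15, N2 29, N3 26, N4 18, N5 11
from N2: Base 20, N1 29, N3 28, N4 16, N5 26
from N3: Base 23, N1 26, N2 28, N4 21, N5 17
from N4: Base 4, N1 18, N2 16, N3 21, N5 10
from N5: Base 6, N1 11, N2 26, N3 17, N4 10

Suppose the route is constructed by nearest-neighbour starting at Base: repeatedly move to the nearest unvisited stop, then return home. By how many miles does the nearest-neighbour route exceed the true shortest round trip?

8 miles longer than the optimal tour.

Base: N4=4, N5=6, N1=15, N2=20, N3=23 ⇒ N4
N4: N5=10, N2=16, N1=18, N3=21 ⇒ N5
N5: N1=11, N3=17, N2=26 ⇒ N1
N1: N3=26, N2=29 ⇒ N3
N3: N2=28 ⇒ N2
NN route Base → N4 → N5 → N1 → N3 → N2 → Base costs 99.
Optimal: Base → N1 → N5 → N3 → N2 → N4 → Base costs 91 (by enumerating all 60 distinct tours).
Excess = 99 − 91 = 8.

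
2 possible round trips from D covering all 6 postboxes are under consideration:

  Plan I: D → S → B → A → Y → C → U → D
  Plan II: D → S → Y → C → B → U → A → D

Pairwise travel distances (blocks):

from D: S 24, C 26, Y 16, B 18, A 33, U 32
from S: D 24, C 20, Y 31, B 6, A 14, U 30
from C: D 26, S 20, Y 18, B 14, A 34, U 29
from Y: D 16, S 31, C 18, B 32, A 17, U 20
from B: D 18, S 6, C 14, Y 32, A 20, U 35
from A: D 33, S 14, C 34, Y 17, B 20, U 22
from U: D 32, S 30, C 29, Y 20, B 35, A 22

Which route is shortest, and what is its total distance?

Plan I: 24 + 6 + 20 + 17 + 18 + 29 + 32 = 146
Plan II: 24 + 31 + 18 + 14 + 35 + 22 + 33 = 177

Shortest is Plan I, total 146 blocks.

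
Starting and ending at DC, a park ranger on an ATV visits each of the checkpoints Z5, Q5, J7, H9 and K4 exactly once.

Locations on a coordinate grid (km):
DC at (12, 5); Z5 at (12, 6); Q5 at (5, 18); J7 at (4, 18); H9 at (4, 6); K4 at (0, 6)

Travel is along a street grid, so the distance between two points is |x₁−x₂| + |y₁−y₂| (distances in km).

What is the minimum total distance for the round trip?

With 5 stops there are 5!/2 = 60 distinct round trips (a route and its reverse cost the same).
DC-Z5-Q5-J7-H9-K4-DC: 1+19+1+12+4+13 = 50
DC-Z5-Q5-J7-K4-H9-DC: 1+19+1+16+4+9 = 50
DC-Z5-Q5-H9-J7-K4-DC: 1+19+13+12+16+13 = 74
DC-Z5-Q5-H9-K4-J7-DC: 1+19+13+4+16+21 = 74
DC-Z5-Q5-K4-J7-H9-DC: 1+19+17+16+12+9 = 74
DC-Z5-Q5-K4-H9-J7-DC: 1+19+17+4+12+21 = 74
DC-Z5-J7-Q5-H9-K4-DC: 1+20+1+13+4+13 = 52
DC-Z5-J7-Q5-K4-H9-DC: 1+20+1+17+4+9 = 52
DC-Z5-J7-H9-Q5-K4-DC: 1+20+12+13+17+13 = 76
DC-Z5-J7-H9-K4-Q5-DC: 1+20+12+4+17+20 = 74
DC-Z5-J7-K4-Q5-H9-DC: 1+20+16+17+13+9 = 76
DC-Z5-J7-K4-H9-Q5-DC: 1+20+16+4+13+20 = 74
DC-Z5-H9-Q5-J7-K4-DC: 1+8+13+1+16+13 = 52
DC-Z5-H9-Q5-K4-J7-DC: 1+8+13+17+16+21 = 76
… (46 more)
The minimum is 50.
One optimal route: DC → Z5 → Q5 → J7 → H9 → K4 → DC (or its reverse).

Shortest round trip = 50 km.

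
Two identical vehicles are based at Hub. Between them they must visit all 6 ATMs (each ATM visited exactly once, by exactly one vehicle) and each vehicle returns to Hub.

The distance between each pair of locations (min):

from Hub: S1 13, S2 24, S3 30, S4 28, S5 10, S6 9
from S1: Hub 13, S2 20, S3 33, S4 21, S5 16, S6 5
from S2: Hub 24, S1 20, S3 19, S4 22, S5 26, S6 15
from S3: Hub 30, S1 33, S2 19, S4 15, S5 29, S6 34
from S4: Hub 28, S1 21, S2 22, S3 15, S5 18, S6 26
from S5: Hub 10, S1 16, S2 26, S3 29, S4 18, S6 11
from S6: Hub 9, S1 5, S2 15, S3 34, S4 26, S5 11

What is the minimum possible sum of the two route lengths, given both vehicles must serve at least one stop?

There are 2^5 − 1 = 31 ways to divide the 6 stops into two non-empty groups. For each, the best each vehicle can do is its own shortest tour through its group:
  {S1} + {S2, S3, S4, S5, S6}: 26 + 86 = 112
  {S2} + {S1, S3, S4, S5, S6}: 48 + 89 = 137
  {S1, S2} + {S3, S4, S5, S6}: 57 + 83 = 140
  {S3} + {S1, S2, S4, S5, S6}: 60 + 83 = 143
  {S1, S3} + {S2, S4, S5, S6}: 76 + 74 = 150
  {S2, S3} + {S1, S4, S5, S6}: 73 + 63 = 136
  … (31 splits in total)
Best: vehicle 1 Hub → S1 → Hub = 26; vehicle 2 Hub → S5 → S4 → S3 → S2 → S6 → Hub = 86; combined 112.

Minimum combined distance: 112 min.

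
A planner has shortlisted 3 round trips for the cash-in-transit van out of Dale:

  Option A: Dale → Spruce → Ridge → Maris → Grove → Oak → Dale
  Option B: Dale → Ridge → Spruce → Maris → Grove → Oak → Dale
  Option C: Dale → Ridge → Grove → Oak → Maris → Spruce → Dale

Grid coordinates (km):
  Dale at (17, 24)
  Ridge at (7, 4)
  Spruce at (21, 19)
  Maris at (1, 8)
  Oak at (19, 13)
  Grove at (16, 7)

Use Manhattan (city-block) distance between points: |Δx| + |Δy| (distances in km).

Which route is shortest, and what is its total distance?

Option A: 9 + 29 + 10 + 16 + 9 + 13 = 86
Option B: 30 + 29 + 31 + 16 + 9 + 13 = 128
Option C: 30 + 12 + 9 + 23 + 31 + 9 = 114

Shortest is Option A, total 86 km.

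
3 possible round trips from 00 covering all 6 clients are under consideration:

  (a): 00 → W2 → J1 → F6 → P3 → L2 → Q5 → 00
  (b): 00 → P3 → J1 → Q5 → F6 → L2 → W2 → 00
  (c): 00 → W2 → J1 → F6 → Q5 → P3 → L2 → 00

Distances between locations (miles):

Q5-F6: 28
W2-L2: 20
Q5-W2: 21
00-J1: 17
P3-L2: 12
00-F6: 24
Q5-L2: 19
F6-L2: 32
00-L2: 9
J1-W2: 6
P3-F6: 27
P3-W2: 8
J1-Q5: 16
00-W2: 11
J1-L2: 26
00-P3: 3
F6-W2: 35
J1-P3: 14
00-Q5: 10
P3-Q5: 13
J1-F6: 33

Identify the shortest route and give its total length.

Shortest is (c), total 112 miles.

(a): 11 + 6 + 33 + 27 + 12 + 19 + 10 = 118
(b): 3 + 14 + 16 + 28 + 32 + 20 + 11 = 124
(c): 11 + 6 + 33 + 28 + 13 + 12 + 9 = 112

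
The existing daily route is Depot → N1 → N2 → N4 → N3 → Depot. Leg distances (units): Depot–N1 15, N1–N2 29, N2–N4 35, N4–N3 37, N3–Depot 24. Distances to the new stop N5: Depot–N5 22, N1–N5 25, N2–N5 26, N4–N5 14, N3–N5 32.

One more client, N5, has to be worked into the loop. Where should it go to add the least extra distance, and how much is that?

+5 — insert N5 between N2 and N4.

Insertion cost between consecutive stops i–j is d(i,N5) + d(N5,j) − d(i,j):
  between Depot and N1: 22 + 25 − 15 = 32
  between N1 and N2: 25 + 26 − 29 = 22
  between N2 and N4: 26 + 14 − 35 = 5
  between N4 and N3: 14 + 32 − 37 = 9
  between N3 and Depot: 32 + 22 − 24 = 30
Cheapest insertion is between N2 and N4, adding 5.
New total = 140 + 5 = 145.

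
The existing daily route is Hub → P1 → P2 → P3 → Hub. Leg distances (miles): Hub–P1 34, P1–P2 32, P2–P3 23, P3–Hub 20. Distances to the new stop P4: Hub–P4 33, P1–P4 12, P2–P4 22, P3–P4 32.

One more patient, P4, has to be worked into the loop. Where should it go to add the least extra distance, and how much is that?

Insertion cost between consecutive stops i–j is d(i,P4) + d(P4,j) − d(i,j):
  between Hub and P1: 33 + 12 − 34 = 11
  between P1 and P2: 12 + 22 − 32 = 2
  between P2 and P3: 22 + 32 − 23 = 31
  between P3 and Hub: 32 + 33 − 20 = 45
Cheapest insertion is between P1 and P2, adding 2.
New total = 109 + 2 = 111.

Adding 2 miles by placing P4 on the P1–P2 leg.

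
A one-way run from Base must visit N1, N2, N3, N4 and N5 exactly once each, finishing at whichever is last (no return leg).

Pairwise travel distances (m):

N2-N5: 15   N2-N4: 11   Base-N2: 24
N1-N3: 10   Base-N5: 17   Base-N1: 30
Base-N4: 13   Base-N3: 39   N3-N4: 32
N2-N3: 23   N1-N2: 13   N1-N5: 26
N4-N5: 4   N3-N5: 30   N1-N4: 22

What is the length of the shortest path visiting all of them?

There are 5! = 120 possible orderings.
Base - N1 - N2 - N3 - N4 - N5: 30+13+23+32+4 = 102
Base - N1 - N2 - N3 - N5 - N4: 30+13+23+30+4 = 100
Base - N1 - N2 - N4 - N3 - N5: 30+13+11+32+30 = 116
Base - N1 - N2 - N4 - N5 - N3: 30+13+11+4+30 = 88
Base - N1 - N2 - N5 - N3 - N4: 30+13+15+30+32 = 120
Base - N1 - N2 - N5 - N4 - N3: 30+13+15+4+32 = 94
Base - N1 - N3 - N2 - N4 - N5: 30+10+23+11+4 = 78
Base - N1 - N3 - N2 - N5 - N4: 30+10+23+15+4 = 82
Base - N1 - N3 - N4 - N2 - N5: 30+10+32+11+15 = 98
Base - N1 - N3 - N4 - N5 - N2: 30+10+32+4+15 = 91
Base - N1 - N3 - N5 - N2 - N4: 30+10+30+15+11 = 96
Base - N1 - N3 - N5 - N4 - N2: 30+10+30+4+11 = 85
Base - N1 - N4 - N2 - N3 - N5: 30+22+11+23+30 = 116
Base - N1 - N4 - N2 - N5 - N3: 30+22+11+15+30 = 108
… (106 more)
Base - N4 - N5 - N2 - N1 - N3: 13+4+15+13+10 = 55  ← best
The minimum is 55.
One shortest path: Base → N4 → N5 → N2 → N1 → N3.

55 m — the minimum one-way total.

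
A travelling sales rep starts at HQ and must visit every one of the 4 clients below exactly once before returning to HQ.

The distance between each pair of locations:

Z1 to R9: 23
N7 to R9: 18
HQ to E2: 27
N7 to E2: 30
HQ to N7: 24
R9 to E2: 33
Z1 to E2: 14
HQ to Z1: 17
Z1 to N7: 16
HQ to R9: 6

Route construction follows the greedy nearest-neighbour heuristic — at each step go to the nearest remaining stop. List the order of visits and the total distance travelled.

Nearest-neighbour total = 81; route HQ → R9 → N7 → Z1 → E2 → HQ.

From HQ: distances to unvisited — R9=6, Z1=17, N7=24, E2=27. Nearest is R9 (6).
From R9: distances to unvisited — N7=18, Z1=23, E2=33. Nearest is N7 (18).
From N7: distances to unvisited — Z1=16, E2=30. Nearest is Z1 (16).
From Z1: distances to unvisited — E2=14. Nearest is E2 (14).
Return E2→HQ: 27.
Total = 6 + 18 + 16 + 14 + 27 = 81.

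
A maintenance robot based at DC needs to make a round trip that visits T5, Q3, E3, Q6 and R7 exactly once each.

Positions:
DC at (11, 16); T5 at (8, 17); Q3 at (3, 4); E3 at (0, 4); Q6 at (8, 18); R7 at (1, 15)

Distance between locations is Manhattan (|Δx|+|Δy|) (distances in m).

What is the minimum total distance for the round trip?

Minimum total distance: 50 m.

With 5 stops there are 5!/2 = 60 distinct round trips (a route and its reverse cost the same).
DC → T5 → Q3 → E3 → Q6 → R7 → DC: 4+18+3+22+10+11 = 68
DC → T5 → Q3 → E3 → R7 → Q6 → DC: 4+18+3+12+10+5 = 52
DC → T5 → Q3 → Q6 → E3 → R7 → DC: 4+18+19+22+12+11 = 86
DC → T5 → Q3 → Q6 → R7 → E3 → DC: 4+18+19+10+12+23 = 86
DC → T5 → Q3 → R7 → E3 → Q6 → DC: 4+18+13+12+22+5 = 74
DC → T5 → Q3 → R7 → Q6 → E3 → DC: 4+18+13+10+22+23 = 90
DC → T5 → E3 → Q3 → Q6 → R7 → DC: 4+21+3+19+10+11 = 68
DC → T5 → E3 → Q3 → R7 → Q6 → DC: 4+21+3+13+10+5 = 56
DC → T5 → E3 → Q6 → Q3 → R7 → DC: 4+21+22+19+13+11 = 90
DC → T5 → E3 → Q6 → R7 → Q3 → DC: 4+21+22+10+13+20 = 90
DC → T5 → E3 → R7 → Q3 → Q6 → DC: 4+21+12+13+19+5 = 74
DC → T5 → E3 → R7 → Q6 → Q3 → DC: 4+21+12+10+19+20 = 86
DC → T5 → Q6 → Q3 → E3 → R7 → DC: 4+1+19+3+12+11 = 50
DC → T5 → Q6 → Q3 → R7 → E3 → DC: 4+1+19+13+12+23 = 72
… (46 more)
The minimum is 50.
One optimal route: DC → T5 → Q6 → Q3 → E3 → R7 → DC (or its reverse).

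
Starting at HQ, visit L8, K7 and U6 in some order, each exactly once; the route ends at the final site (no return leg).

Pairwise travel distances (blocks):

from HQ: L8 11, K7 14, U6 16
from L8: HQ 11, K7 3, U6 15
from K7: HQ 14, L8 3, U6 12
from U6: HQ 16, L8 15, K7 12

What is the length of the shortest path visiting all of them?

There are 3! = 6 possible orderings.
HQ→L8→K7→U6: 11+3+12 = 26
HQ→L8→U6→K7: 11+15+12 = 38
HQ→K7→L8→U6: 14+3+15 = 32
HQ→K7→U6→L8: 14+12+15 = 41
HQ→U6→L8→K7: 16+15+3 = 34
HQ→U6→K7→L8: 16+12+3 = 31
The minimum is 26.
One shortest path: HQ → L8 → K7 → U6.

Minimum one-way distance = 26 blocks.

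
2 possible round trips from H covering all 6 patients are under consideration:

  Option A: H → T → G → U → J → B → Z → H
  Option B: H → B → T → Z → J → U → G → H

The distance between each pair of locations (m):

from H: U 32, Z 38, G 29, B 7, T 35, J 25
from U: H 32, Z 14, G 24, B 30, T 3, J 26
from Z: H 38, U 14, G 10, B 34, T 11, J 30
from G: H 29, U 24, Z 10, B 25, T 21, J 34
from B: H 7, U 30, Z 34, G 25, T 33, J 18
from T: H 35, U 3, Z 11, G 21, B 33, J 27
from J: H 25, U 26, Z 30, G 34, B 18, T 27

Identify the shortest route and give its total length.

160 m — Option B is the shortest.

Option A: 35 + 21 + 24 + 26 + 18 + 34 + 38 = 196
Option B: 7 + 33 + 11 + 30 + 26 + 24 + 29 = 160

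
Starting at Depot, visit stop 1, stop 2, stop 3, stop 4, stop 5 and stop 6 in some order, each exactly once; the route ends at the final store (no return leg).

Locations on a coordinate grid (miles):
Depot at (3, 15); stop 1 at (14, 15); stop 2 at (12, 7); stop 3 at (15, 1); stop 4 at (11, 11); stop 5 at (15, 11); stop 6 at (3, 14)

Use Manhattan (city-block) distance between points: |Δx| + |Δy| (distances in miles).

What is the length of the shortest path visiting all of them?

There are 6! = 720 possible orderings.
Depot - stop 1 - stop 2 - stop 3 - stop 4 - stop 5 - stop 6: 11+10+9+14+4+15 = 63
Depot - stop 1 - stop 2 - stop 3 - stop 4 - stop 6 - stop 5: 11+10+9+14+11+15 = 70
Depot - stop 1 - stop 2 - stop 3 - stop 5 - stop 4 - stop 6: 11+10+9+10+4+11 = 55
Depot - stop 1 - stop 2 - stop 3 - stop 5 - stop 6 - stop 4: 11+10+9+10+15+11 = 66
Depot - stop 1 - stop 2 - stop 3 - stop 6 - stop 4 - stop 5: 11+10+9+25+11+4 = 70
Depot - stop 1 - stop 2 - stop 3 - stop 6 - stop 5 - stop 4: 11+10+9+25+15+4 = 74
Depot - stop 1 - stop 2 - stop 4 - stop 3 - stop 5 - stop 6: 11+10+5+14+10+15 = 65
Depot - stop 1 - stop 2 - stop 4 - stop 3 - stop 6 - stop 5: 11+10+5+14+25+15 = 80
… (712 more)
Depot - stop 6 - stop 1 - stop 5 - stop 4 - stop 2 - stop 3: 1+12+5+4+5+9 = 36  ← best
The minimum is 36.
One shortest path: Depot → stop 6 → stop 1 → stop 5 → stop 4 → stop 2 → stop 3.

Minimum one-way distance = 36 miles.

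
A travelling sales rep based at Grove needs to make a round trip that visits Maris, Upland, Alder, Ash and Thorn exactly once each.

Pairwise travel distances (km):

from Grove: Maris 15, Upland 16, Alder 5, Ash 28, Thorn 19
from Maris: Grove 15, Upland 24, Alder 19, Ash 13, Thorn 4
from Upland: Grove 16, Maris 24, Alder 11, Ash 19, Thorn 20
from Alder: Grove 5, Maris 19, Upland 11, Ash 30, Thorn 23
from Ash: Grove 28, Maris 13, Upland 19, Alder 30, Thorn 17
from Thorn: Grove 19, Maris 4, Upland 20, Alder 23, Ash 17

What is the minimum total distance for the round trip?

Grove→Maris→Upland→Alder→Ash→Thorn→Grove: 15+24+11+30+17+19 = 116
Grove→Maris→Upland→Alder→Thorn→Ash→Grove: 15+24+11+23+17+28 = 118
Grove→Maris→Upland→Ash→Alder→Thorn→Grove: 15+24+19+30+23+19 = 130
Grove→Maris→Upland→Ash→Thorn→Alder→Grove: 15+24+19+17+23+5 = 103
Grove→Maris→Upland→Thorn→Alder→Ash→Grove: 15+24+20+23+30+28 = 140
Grove→Maris→Upland→Thorn→Ash→Alder→Grove: 15+24+20+17+30+5 = 111
Grove→Maris→Alder→Upland→Ash→Thorn→Grove: 15+19+11+19+17+19 = 100
Grove→Maris→Alder→Upland→Thorn→Ash→Grove: 15+19+11+20+17+28 = 110
Grove→Maris→Alder→Ash→Upland→Thorn→Grove: 15+19+30+19+20+19 = 122
Grove→Maris→Alder→Ash→Thorn→Upland→Grove: 15+19+30+17+20+16 = 117
Grove→Maris→Alder→Thorn→Upland→Ash→Grove: 15+19+23+20+19+28 = 124
Grove→Maris→Alder→Thorn→Ash→Upland→Grove: 15+19+23+17+19+16 = 109
Grove→Maris→Ash→Upland→Alder→Thorn→Grove: 15+13+19+11+23+19 = 100
Grove→Maris→Ash→Upland→Thorn→Alder→Grove: 15+13+19+20+23+5 = 95
… (46 more)
Grove→Maris→Thorn→Ash→Upland→Alder→Grove: 15+4+17+19+11+5 = 71  ← best
The minimum is 71.
One optimal route: Grove → Maris → Thorn → Ash → Upland → Alder → Grove (or its reverse).

Minimum total distance: 71 km.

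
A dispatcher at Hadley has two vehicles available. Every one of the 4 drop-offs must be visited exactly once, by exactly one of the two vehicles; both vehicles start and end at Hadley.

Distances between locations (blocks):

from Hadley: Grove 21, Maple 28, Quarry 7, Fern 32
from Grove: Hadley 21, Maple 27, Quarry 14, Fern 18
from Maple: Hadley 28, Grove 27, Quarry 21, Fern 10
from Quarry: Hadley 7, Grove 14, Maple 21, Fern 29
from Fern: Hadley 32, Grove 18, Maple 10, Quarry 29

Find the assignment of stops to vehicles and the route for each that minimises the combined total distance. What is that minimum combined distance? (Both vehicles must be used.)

Minimum combined distance: 91 blocks.

There are 2^3 − 1 = 7 ways to divide the 4 stops into two non-empty groups. For each, the best each vehicle can do is its own shortest tour through its group:
  {Grove} + {Maple, Quarry, Fern}: 42 + 70 = 112
  {Maple} + {Grove, Quarry, Fern}: 56 + 71 = 127
  {Grove, Maple} + {Quarry, Fern}: 76 + 68 = 144
  {Quarry} + {Grove, Maple, Fern}: 14 + 77 = 91
  {Grove, Quarry} + {Maple, Fern}: 42 + 70 = 112
  {Maple, Quarry} + {Grove, Fern}: 56 + 71 = 127
  … (7 splits in total)
Best: vehicle 1 Hadley → Quarry → Hadley = 14; vehicle 2 Hadley → Grove → Fern → Maple → Hadley = 77; combined 91.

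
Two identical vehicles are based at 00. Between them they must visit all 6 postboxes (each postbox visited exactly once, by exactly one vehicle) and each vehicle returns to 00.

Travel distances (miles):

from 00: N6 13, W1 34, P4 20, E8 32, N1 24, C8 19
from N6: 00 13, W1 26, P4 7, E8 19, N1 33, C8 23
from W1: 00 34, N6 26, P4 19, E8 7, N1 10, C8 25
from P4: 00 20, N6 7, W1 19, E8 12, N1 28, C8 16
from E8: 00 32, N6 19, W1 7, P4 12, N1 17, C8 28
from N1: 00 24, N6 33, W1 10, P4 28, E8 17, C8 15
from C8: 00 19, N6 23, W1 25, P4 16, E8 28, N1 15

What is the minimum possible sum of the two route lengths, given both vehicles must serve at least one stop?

Try each way of splitting the stops between the two vehicles (each non-empty) and, for each split, find the best tour for each vehicle:
  {N6} + {W1, P4, E8, N1, C8}: 26 + 83 = 109
  {W1} + {N6, P4, E8, N1, C8}: 68 + 83 = 151
  {N6, W1} + {P4, E8, N1, C8}: 73 + 83 = 156
  {P4} + {N6, W1, E8, N1, C8}: 40 + 83 = 123
  {N6, P4} + {W1, E8, N1, C8}: 40 + 83 = 123
  {W1, P4} + {N6, E8, N1, C8}: 73 + 83 = 156
  … (31 splits in total)
Best: vehicle 1 00 → N6 → 00 = 26; vehicle 2 00 → P4 → E8 → W1 → N1 → C8 → 00 = 83; combined 109.

Minimum combined distance: 109 miles.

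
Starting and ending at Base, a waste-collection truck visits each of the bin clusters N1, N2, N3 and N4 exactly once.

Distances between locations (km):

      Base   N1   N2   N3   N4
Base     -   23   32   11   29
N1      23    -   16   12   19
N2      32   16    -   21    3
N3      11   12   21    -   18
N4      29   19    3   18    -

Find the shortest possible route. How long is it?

Base-N1-N2-N3-N4-Base: 23+16+21+18+29 = 107
Base-N1-N2-N4-N3-Base: 23+16+3+18+11 = 71
Base-N1-N3-N2-N4-Base: 23+12+21+3+29 = 88
Base-N1-N3-N4-N2-Base: 23+12+18+3+32 = 88
Base-N1-N4-N2-N3-Base: 23+19+3+21+11 = 77
Base-N1-N4-N3-N2-Base: 23+19+18+21+32 = 113
Base-N2-N1-N3-N4-Base: 32+16+12+18+29 = 107
Base-N2-N1-N4-N3-Base: 32+16+19+18+11 = 96
Base-N2-N3-N1-N4-Base: 32+21+12+19+29 = 113
Base-N2-N4-N1-N3-Base: 32+3+19+12+11 = 77
Base-N3-N1-N2-N4-Base: 11+12+16+3+29 = 71
Base-N3-N2-N1-N4-Base: 11+21+16+19+29 = 96
The minimum is 71.
One optimal route: Base → N1 → N2 → N4 → N3 → Base (or its reverse).

71 km — the shortest possible round trip.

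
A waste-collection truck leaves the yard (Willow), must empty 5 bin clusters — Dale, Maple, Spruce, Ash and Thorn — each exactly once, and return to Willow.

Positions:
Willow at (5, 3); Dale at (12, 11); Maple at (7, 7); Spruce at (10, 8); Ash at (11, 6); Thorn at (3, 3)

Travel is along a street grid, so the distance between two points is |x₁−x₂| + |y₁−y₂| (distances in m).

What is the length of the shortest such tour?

There are 60 distinct closed tours to check (reversals are equivalent).
Willow - Dale - Maple - Spruce - Ash - Thorn - Willow: 15+9+4+3+11+2 = 44
Willow - Dale - Maple - Spruce - Thorn - Ash - Willow: 15+9+4+12+11+9 = 60
Willow - Dale - Maple - Ash - Spruce - Thorn - Willow: 15+9+5+3+12+2 = 46
Willow - Dale - Maple - Ash - Thorn - Spruce - Willow: 15+9+5+11+12+10 = 62
Willow - Dale - Maple - Thorn - Spruce - Ash - Willow: 15+9+8+12+3+9 = 56
Willow - Dale - Maple - Thorn - Ash - Spruce - Willow: 15+9+8+11+3+10 = 56
Willow - Dale - Spruce - Maple - Ash - Thorn - Willow: 15+5+4+5+11+2 = 42
Willow - Dale - Spruce - Maple - Thorn - Ash - Willow: 15+5+4+8+11+9 = 52
Willow - Dale - Spruce - Ash - Maple - Thorn - Willow: 15+5+3+5+8+2 = 38
Willow - Dale - Spruce - Ash - Thorn - Maple - Willow: 15+5+3+11+8+6 = 48
Willow - Dale - Spruce - Thorn - Maple - Ash - Willow: 15+5+12+8+5+9 = 54
Willow - Dale - Spruce - Thorn - Ash - Maple - Willow: 15+5+12+11+5+6 = 54
Willow - Dale - Ash - Maple - Spruce - Thorn - Willow: 15+6+5+4+12+2 = 44
Willow - Dale - Ash - Maple - Thorn - Spruce - Willow: 15+6+5+8+12+10 = 56
… (46 more)
Willow - Maple - Spruce - Dale - Ash - Thorn - Willow: 6+4+5+6+11+2 = 34  ← best
The minimum is 34.
One optimal route: Willow → Maple → Spruce → Dale → Ash → Thorn → Willow (or its reverse).

Shortest round trip = 34 m.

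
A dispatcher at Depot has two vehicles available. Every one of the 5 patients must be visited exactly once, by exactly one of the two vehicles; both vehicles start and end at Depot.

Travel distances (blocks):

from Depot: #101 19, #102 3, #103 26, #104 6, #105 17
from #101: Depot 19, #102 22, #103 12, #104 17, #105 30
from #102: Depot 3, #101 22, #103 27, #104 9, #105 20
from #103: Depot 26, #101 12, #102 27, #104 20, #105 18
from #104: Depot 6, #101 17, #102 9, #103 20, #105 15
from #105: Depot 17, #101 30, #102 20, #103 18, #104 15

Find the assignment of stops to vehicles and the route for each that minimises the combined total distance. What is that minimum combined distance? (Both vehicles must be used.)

Minimum combined distance: 76 blocks.

There are 2^4 − 1 = 15 ways to divide the 5 stops into two non-empty groups. For each, the best each vehicle can do is its own shortest tour through its group:
  {#101} + {#102, #103, #104, #105}: 38 + 67 = 105
  {#102} + {#101, #103, #104, #105}: 6 + 70 = 76
  {#101, #102} + {#103, #104, #105}: 44 + 61 = 105
  {#103} + {#101, #102, #104, #105}: 52 + 74 = 126
  {#101, #103} + {#102, #104, #105}: 57 + 44 = 101
  {#102, #103} + {#101, #104, #105}: 56 + 68 = 124
  … (15 splits in total)
Best: vehicle 1 Depot → #102 → Depot = 6; vehicle 2 Depot → #101 → #103 → #105 → #104 → Depot = 70; combined 76.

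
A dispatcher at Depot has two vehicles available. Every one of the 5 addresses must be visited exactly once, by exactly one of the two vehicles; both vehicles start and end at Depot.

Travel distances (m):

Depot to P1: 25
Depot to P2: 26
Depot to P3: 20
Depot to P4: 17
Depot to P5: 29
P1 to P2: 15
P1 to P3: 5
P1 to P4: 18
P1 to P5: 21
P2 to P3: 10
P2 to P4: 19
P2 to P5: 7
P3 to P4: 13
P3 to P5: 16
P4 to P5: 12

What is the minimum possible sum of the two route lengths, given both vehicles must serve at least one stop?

Minimum combined distance: 110 m.

Try each way of splitting the stops between the two vehicles (each non-empty) and, for each split, find the best tour for each vehicle:
  {P1} + {P2, P3, P4, P5}: 50 + 66 = 116
  {P2} + {P1, P3, P4, P5}: 52 + 75 = 127
  {P1, P2} + {P3, P4, P5}: 66 + 65 = 131
  {P3} + {P1, P2, P4, P5}: 40 + 76 = 116
  {P1, P3} + {P2, P4, P5}: 50 + 62 = 112
  {P2, P3} + {P1, P4, P5}: 56 + 75 = 131
  … (15 splits in total)
  {P4} + {P1, P2, P3, P5}: 34 + 76 = 110  ← best
Best: vehicle 1 Depot → P4 → Depot = 34; vehicle 2 Depot → P1 → P3 → P2 → P5 → Depot = 76; combined 110.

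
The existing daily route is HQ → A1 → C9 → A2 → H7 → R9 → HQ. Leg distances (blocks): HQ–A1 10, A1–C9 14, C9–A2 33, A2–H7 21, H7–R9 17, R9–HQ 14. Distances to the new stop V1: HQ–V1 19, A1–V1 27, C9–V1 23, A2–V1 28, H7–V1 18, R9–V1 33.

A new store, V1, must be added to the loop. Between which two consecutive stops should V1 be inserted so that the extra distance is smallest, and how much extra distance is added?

Insertion cost between consecutive stops i–j is d(i,V1) + d(V1,j) − d(i,j):
  between HQ and A1: 19 + 27 − 10 = 36
  between A1 and C9: 27 + 23 − 14 = 36
  between C9 and A2: 23 + 28 − 33 = 18
  between A2 and H7: 28 + 18 − 21 = 25
  between H7 and R9: 18 + 33 − 17 = 34
  between R9 and HQ: 33 + 19 − 14 = 38
Cheapest insertion is between C9 and A2, adding 18.
New total = 109 + 18 = 127.

Adding 18 blocks by placing V1 on the C9–A2 leg.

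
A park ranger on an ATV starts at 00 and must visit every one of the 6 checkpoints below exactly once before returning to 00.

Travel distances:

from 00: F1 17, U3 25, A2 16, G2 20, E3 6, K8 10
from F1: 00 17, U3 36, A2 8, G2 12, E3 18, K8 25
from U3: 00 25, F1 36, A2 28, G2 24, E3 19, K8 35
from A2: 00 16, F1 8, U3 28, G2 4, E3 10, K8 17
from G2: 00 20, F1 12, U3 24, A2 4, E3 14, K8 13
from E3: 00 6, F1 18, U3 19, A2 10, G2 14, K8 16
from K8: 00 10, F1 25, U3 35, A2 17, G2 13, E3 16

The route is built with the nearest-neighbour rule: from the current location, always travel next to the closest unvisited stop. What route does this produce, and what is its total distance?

Total distance 117 via the nearest-neighbour route 00 → E3 → A2 → G2 → F1 → K8 → U3 → 00.

00 → [E3:6 / K8:10 / A2:16 / F1:17 / G2:20 / U3:25] → E3 (6)
E3 → [A2:10 / G2:14 / K8:16 / F1:18 / U3:19] → A2 (10)
A2 → [G2:4 / F1:8 / K8:17 / U3:28] → G2 (4)
G2 → [F1:12 / K8:13 / U3:24] → F1 (12)
F1 → [K8:25 / U3:36] → K8 (25)
K8 → [U3:35] → U3 (35)
Return U3→00: 25.
Total = 6 + 10 + 4 + 12 + 25 + 35 + 25 = 117.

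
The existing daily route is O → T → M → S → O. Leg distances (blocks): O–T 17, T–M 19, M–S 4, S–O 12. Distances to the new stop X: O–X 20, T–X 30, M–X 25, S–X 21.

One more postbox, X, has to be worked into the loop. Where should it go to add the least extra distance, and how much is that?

Insertion cost between consecutive stops i–j is d(i,X) + d(X,j) − d(i,j):
  between O and T: 20 + 30 − 17 = 33
  between T and M: 30 + 25 − 19 = 36
  between M and S: 25 + 21 − 4 = 42
  between S and O: 21 + 20 − 12 = 29
Cheapest insertion is between S and O, adding 29.
New total = 52 + 29 = 81.

+29 blocks — insert X between S and O.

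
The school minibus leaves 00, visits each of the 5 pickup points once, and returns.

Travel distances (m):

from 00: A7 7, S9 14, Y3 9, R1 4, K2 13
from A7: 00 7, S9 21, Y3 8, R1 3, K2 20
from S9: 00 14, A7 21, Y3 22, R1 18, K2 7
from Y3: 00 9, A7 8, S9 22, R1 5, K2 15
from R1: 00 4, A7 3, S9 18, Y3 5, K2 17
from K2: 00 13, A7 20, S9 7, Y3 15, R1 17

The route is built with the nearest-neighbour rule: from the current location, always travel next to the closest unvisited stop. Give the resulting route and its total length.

Nearest-neighbour total = 51 m; route 00 → R1 → A7 → Y3 → K2 → S9 → 00.

From 00: distances to unvisited — R1=4, A7=7, Y3=9, K2=13, S9=14. Nearest is R1 (4).
From R1: distances to unvisited — A7=3, Y3=5, K2=17, S9=18. Nearest is A7 (3).
From A7: distances to unvisited — Y3=8, K2=20, S9=21. Nearest is Y3 (8).
From Y3: distances to unvisited — K2=15, S9=22. Nearest is K2 (15).
From K2: distances to unvisited — S9=7. Nearest is S9 (7).
Return S9→00: 14.
Total = 4 + 3 + 8 + 15 + 7 + 14 = 51.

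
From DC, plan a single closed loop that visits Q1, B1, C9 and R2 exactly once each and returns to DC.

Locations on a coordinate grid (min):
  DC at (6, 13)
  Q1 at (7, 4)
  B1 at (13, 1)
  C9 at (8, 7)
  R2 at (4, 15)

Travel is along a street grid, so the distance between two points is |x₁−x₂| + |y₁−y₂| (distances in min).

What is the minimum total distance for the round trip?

Shortest round trip = 46 min.

DC - Q1 - B1 - C9 - R2 - DC: 10+9+11+12+4 = 46
DC - Q1 - B1 - R2 - C9 - DC: 10+9+23+12+8 = 62
DC - Q1 - C9 - B1 - R2 - DC: 10+4+11+23+4 = 52
DC - Q1 - C9 - R2 - B1 - DC: 10+4+12+23+19 = 68
DC - Q1 - R2 - B1 - C9 - DC: 10+14+23+11+8 = 66
DC - Q1 - R2 - C9 - B1 - DC: 10+14+12+11+19 = 66
DC - B1 - Q1 - C9 - R2 - DC: 19+9+4+12+4 = 48
DC - B1 - Q1 - R2 - C9 - DC: 19+9+14+12+8 = 62
DC - B1 - C9 - Q1 - R2 - DC: 19+11+4+14+4 = 52
DC - B1 - R2 - Q1 - C9 - DC: 19+23+14+4+8 = 68
DC - C9 - Q1 - B1 - R2 - DC: 8+4+9+23+4 = 48
DC - C9 - B1 - Q1 - R2 - DC: 8+11+9+14+4 = 46
The minimum is 46.
One optimal route: DC → Q1 → B1 → C9 → R2 → DC (or its reverse).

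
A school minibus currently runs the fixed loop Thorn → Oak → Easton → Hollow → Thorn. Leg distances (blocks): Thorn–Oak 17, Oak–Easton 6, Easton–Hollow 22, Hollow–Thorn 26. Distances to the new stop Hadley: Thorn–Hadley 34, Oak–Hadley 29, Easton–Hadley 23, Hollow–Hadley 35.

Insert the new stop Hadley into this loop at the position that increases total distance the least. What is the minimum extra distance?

Insertion cost between consecutive stops i–j is d(i,Hadley) + d(Hadley,j) − d(i,j):
  between Thorn and Oak: 34 + 29 − 17 = 46
  between Oak and Easton: 29 + 23 − 6 = 46
  between Easton and Hollow: 23 + 35 − 22 = 36
  between Hollow and Thorn: 35 + 34 − 26 = 43
Cheapest insertion is between Easton and Hollow, adding 36.
New total = 71 + 36 = 107.

+36 blocks — insert Hadley between Easton and Hollow.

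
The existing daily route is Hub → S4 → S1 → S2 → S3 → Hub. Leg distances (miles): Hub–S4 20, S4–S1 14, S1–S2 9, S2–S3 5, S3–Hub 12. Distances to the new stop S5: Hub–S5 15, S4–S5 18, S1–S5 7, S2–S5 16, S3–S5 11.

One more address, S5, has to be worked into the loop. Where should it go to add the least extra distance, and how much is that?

Insertion cost between consecutive stops i–j is d(i,S5) + d(S5,j) − d(i,j):
  between Hub and S4: 15 + 18 − 20 = 13
  between S4 and S1: 18 + 7 − 14 = 11
  between S1 and S2: 7 + 16 − 9 = 14
  between S2 and S3: 16 + 11 − 5 = 22
  between S3 and Hub: 11 + 15 − 12 = 14
Cheapest insertion is between S4 and S1, adding 11.
New total = 60 + 11 = 71.

Minimum extra distance: 11 miles, inserting S5 between S4 and S1.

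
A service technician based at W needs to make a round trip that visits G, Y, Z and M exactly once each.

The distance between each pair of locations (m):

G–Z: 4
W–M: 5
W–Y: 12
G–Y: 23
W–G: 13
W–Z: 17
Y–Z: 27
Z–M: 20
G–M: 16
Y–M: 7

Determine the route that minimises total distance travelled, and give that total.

W→G→Y→Z→M→W: 13+23+27+20+5 = 88
W→G→Y→M→Z→W: 13+23+7+20+17 = 80
W→G→Z→Y→M→W: 13+4+27+7+5 = 56
W→G→Z→M→Y→W: 13+4+20+7+12 = 56
W→G→M→Y→Z→W: 13+16+7+27+17 = 80
W→G→M→Z→Y→W: 13+16+20+27+12 = 88
W→Y→G→Z→M→W: 12+23+4+20+5 = 64
W→Y→G→M→Z→W: 12+23+16+20+17 = 88
W→Y→Z→G→M→W: 12+27+4+16+5 = 64
W→Y→M→G→Z→W: 12+7+16+4+17 = 56
W→Z→G→Y→M→W: 17+4+23+7+5 = 56
W→Z→Y→G→M→W: 17+27+23+16+5 = 88
The minimum is 56.
One optimal route: W → G → Z → Y → M → W (or its reverse).

Shortest round trip = 56 m.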